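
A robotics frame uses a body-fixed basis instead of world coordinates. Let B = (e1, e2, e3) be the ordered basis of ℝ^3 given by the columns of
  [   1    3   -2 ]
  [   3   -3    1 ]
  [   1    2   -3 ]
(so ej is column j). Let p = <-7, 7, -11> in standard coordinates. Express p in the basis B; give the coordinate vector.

<1, 0, 4>

We seek scalars with c_1 e1 + ... + c_3 e3 = p; equivalently solve M c = p where the columns of M are e1, ..., e3.
Row-reducing the augmented matrix [M | p] gives c = (1, 0, 4).
Check: e1 + 0·e2 + 4e3 = <-7, 7, -11>.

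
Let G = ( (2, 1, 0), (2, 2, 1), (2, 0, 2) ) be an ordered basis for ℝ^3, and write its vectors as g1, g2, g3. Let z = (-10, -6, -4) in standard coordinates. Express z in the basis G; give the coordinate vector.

(-2, -2, -1)

We seek scalars with c_1 g1 + ... + c_3 g3 = z; equivalently solve M c = z where the columns of M are g1, ..., g3.
Row-reducing the augmented matrix [M | z] gives c = (-2, -2, -1).
Check: -2g1 - 2g2 - g3 = (-10, -6, -4).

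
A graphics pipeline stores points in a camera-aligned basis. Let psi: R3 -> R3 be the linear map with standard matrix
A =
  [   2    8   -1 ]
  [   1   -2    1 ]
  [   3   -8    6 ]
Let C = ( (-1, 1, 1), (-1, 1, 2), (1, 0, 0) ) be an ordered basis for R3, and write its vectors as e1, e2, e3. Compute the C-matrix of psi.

Let P have columns e1, ..., e3. Then [psi]_C = P^(-1) A P.
Here det P = 1, so P^(-1) is integer; computing A P first and then P^(-1)(A P) gives [[1, -3, -1], [-3, 2, 2], [3, 3, 3]].

[[1, -3, -1], [-3, 2, 2], [3, 3, 3]]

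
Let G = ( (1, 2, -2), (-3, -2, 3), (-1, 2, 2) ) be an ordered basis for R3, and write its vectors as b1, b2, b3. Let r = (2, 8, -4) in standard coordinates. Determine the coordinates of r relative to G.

We seek scalars with c_1 b1 + ... + c_3 b3 = r; equivalently solve M c = r where the columns of M are b1, ..., b3.
Row-reducing the augmented matrix [M | r] gives c = (3, 0, 1).
Check: 3b1 + 0·b2 + b3 = (2, 8, -4).

(3, 0, 1)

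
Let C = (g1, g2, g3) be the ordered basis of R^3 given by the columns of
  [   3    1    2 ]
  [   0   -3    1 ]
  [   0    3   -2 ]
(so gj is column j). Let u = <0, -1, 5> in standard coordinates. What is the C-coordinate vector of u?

<3, -1, -4>

We seek scalars with c_1 g1 + ... + c_3 g3 = u; equivalently solve M c = u where the columns of M are g1, ..., g3.
Solving this 3x3 system gives c = (3, -1, -4).
Check: 3g1 - g2 - 4g3 = <0, -1, 5>.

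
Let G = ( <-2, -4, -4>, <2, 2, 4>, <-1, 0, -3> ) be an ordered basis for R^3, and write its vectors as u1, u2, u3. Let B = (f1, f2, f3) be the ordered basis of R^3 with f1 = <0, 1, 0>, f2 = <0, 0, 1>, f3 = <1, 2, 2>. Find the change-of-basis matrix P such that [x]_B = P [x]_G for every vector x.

[[0, -2, 2], [0, 0, -1], [-2, 2, -1]]

Column j of P is [uj]_B, since P maps G-coordinates to B-coordinates.
Expressing u1 in B: u1 = 0·f1 + 0·f2 - 2f3, so column 1 of P is <0, 0, -2>.
Doing the same for each uj gives P = [[0, -2, 2], [0, 0, -1], [-2, 2, -1]].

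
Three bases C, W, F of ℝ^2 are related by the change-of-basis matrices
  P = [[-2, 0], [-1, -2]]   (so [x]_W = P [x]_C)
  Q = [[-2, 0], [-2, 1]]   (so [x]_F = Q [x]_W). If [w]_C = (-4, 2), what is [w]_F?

First [w]_W = P [w]_C = (8, 0).
Then [w]_F = Q [w]_W = (-16, -16).

(-16, -16)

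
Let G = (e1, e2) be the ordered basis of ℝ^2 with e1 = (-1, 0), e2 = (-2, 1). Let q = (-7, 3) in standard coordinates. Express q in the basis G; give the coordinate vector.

We seek scalars with c_1 e1 + c_2 e2 = q; equivalently solve M c = q where the columns of M are e1, e2.
System: -c_1 - 2c_2 = -7, 0c_1 + c_2 = 3; solving gives c_1 = 1, c_2 = 3.
Check: e1 + 3e2 = (-7, 3).

(1, 3)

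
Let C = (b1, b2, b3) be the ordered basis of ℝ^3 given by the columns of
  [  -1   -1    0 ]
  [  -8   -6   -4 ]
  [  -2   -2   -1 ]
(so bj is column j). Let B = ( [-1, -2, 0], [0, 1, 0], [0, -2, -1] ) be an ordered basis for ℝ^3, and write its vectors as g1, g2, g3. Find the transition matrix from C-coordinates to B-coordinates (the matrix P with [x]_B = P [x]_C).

Let M have columns bj and N have columns gj. Then for every x, N [x]_B = x = M [x]_C, so P = N^(-1) M.
Since det N = 1, N^(-1) has integer entries; multiplying gives P = [[1, 1, 0], [-2, 0, -2], [2, 2, 1]].

[[1, 1, 0], [-2, 0, -2], [2, 2, 1]]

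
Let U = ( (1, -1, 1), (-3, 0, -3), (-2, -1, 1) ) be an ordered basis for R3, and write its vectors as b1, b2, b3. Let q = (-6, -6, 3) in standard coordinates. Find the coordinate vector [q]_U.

We seek scalars with c_1 b1 + ... + c_3 b3 = q; equivalently solve M c = q where the columns of M are b1, ..., b3.
Row-reducing the augmented matrix [M | q] gives c = (3, 1, 3).
Check: 3b1 + b2 + 3b3 = (-6, -6, 3).

(3, 1, 3)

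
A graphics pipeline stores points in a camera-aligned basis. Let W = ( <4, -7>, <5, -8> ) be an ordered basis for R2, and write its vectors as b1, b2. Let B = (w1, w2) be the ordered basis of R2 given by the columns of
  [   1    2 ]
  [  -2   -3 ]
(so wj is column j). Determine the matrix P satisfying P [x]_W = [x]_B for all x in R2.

Column j of P is [bj]_B, since P maps W-coordinates to B-coordinates.
Expressing b1 in B: b1 = 2w1 + w2, so column 1 of P is <2, 1>.
Doing the same for each bj gives P = [[2, 1], [1, 2]].

[[2, 1], [1, 2]]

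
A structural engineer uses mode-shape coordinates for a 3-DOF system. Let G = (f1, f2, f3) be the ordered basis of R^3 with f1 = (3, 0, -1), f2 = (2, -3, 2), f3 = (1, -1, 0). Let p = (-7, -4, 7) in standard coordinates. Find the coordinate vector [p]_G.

Write p = c_1 f1 + ... + c_3 f3 and solve for the c_i.
Gaussian elimination on [M | p] yields c = (-3, 2, -2).
Check: -3f1 + 2f2 - 2f3 = (-7, -4, 7).

(-3, 2, -2)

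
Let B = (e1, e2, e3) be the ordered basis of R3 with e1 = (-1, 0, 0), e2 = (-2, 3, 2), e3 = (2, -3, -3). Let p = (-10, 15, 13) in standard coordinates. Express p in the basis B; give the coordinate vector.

(0, 2, -3)

[p]_B is the unique c with M c = p, where M has columns e1, ..., e3.
Solving this 3x3 system gives c = (0, 2, -3).
Check: 0·e1 + 2e2 - 3e3 = (-10, 15, 13).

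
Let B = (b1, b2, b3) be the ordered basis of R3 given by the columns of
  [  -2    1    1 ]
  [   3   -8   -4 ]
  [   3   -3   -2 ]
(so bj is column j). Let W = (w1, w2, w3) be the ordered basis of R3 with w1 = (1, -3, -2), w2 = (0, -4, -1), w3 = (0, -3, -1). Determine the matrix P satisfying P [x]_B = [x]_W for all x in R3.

[[-2, 1, 1], [0, 2, 1], [1, -1, -1]]

Let M have columns bj and N have columns wj. Then for every x, N [x]_W = x = M [x]_B, so P = N^(-1) M.
Since det N = 1, N^(-1) has integer entries; multiplying gives P = [[-2, 1, 1], [0, 2, 1], [1, -1, -1]].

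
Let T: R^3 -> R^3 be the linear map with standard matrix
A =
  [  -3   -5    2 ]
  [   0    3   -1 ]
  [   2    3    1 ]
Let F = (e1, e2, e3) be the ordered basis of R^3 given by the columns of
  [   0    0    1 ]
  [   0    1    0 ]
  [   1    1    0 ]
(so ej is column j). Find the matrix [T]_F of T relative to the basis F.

With P the matrix whose columns are e1, ..., e3, [T]_F = P^(-1) A P.
Column by column: T(e1) = A e1 = (2, -1, 1); its F-coordinates (2, -1, 2) give column 1.
Continuing for each basis vector yields [T]_F = [[2, 2, 2], [-1, 2, 0], [2, -3, -3]].

[[2, 2, 2], [-1, 2, 0], [2, -3, -3]]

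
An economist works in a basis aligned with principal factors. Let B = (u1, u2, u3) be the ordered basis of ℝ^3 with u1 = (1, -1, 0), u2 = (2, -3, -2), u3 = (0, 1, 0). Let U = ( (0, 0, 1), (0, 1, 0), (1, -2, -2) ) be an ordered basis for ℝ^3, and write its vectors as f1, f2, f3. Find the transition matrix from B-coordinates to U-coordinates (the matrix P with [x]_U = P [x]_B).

Let M have columns uj and N have columns fj. Then for every x, N [x]_U = x = M [x]_B, so P = N^(-1) M.
Since det N = -1, N^(-1) has integer entries; multiplying gives P = [[2, 2, 0], [1, 1, 1], [1, 2, 0]].

[[2, 2, 0], [1, 1, 1], [1, 2, 0]]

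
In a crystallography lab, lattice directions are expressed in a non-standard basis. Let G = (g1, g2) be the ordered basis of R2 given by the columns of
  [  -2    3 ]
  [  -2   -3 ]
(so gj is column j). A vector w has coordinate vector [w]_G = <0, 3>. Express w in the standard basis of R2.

<9, -9>

By definition w = 0·g1 + 3g2.
Summing componentwise gives <9, -9>.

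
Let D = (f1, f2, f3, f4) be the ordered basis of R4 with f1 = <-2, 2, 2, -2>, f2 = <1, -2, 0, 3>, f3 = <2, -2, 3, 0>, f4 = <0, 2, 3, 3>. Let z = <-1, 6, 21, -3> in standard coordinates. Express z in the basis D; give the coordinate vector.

<3, -1, 3, 2>

We seek scalars with c_1 f1 + ... + c_4 f4 = z; equivalently solve M c = z where the columns of M are f1, ..., f4.
Gaussian elimination on [M | z] yields c = (3, -1, 3, 2).
Check: 3f1 - f2 + 3f3 + 2f4 = <-1, 6, 21, -3>.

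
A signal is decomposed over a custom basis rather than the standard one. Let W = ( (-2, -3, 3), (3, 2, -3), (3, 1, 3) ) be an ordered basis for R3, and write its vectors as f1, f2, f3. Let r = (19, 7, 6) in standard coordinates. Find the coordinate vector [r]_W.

(1, 3, 4)

Write r = c_1 f1 + ... + c_3 f3 and solve for the c_i.
Solving this 3x3 system gives c = (1, 3, 4).
Check: f1 + 3f2 + 4f3 = (19, 7, 6).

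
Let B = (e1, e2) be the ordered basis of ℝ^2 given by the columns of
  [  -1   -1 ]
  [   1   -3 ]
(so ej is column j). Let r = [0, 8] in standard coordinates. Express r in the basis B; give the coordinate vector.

[2, -2]

Write r = c_1 e1 + c_2 e2 and solve for the c_i.
System: -c_1 - c_2 = 0, c_1 - 3c_2 = 8; solving gives c_1 = 2, c_2 = -2.
Check: 2e1 - 2e2 = [0, 8].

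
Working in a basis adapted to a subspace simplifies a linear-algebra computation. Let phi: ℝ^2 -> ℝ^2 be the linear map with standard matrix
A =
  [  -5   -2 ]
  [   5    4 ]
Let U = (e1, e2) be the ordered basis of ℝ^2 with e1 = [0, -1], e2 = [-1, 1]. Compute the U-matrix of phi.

[[2, -2], [-2, -3]]

Let P have columns e1, e2. Then [phi]_U = P^(-1) A P.
Here det P = -1, so P^(-1) is integer; computing A P first and then P^(-1)(A P) gives [[2, -2], [-2, -3]].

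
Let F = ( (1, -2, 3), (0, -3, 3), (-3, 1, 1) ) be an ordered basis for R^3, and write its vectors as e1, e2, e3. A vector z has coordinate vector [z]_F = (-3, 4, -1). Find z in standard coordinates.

z = M [z]_F, where M has columns e1, ..., e3.
Carrying out the matrix-vector product, z = (0, -7, 2).

(0, -7, 2)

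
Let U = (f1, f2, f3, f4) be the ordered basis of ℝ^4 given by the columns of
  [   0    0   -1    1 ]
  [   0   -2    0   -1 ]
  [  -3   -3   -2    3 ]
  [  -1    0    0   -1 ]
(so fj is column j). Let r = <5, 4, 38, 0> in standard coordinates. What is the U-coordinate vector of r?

<-4, -4, -1, 4>

We seek scalars with c_1 f1 + ... + c_4 f4 = r; equivalently solve M c = r where the columns of M are f1, ..., f4.
Gaussian elimination on [M | r] yields c = (-4, -4, -1, 4).
Check: -4f1 - 4f2 - f3 + 4f4 = <5, 4, 38, 0>.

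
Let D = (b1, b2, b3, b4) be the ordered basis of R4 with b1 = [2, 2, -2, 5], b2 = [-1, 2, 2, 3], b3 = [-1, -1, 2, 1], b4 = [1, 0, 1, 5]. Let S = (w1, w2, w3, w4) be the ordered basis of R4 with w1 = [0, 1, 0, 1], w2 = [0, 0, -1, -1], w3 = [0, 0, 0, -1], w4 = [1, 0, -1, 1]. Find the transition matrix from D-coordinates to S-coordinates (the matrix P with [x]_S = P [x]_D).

[[2, 2, -1, 0], [0, -1, -1, -2], [-1, -1, -2, -2], [2, -1, -1, 1]]

Let M have columns bj and N have columns wj. Then for every x, N [x]_S = x = M [x]_D, so P = N^(-1) M.
Since det N = -1, N^(-1) has integer entries; multiplying gives P = [[2, 2, -1, 0], [0, -1, -1, -2], [-1, -1, -2, -2], [2, -1, -1, 1]].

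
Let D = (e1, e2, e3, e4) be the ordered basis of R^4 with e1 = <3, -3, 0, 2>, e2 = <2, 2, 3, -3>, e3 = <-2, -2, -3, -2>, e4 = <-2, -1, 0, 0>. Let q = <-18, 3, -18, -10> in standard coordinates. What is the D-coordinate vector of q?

<-4, -2, 4, -3>

Write q = c_1 e1 + ... + c_4 e4 and solve for the c_i.
Solving this 4x4 system gives c = (-4, -2, 4, -3).
Check: -4e1 - 2e2 + 4e3 - 3e4 = <-18, 3, -18, -10>.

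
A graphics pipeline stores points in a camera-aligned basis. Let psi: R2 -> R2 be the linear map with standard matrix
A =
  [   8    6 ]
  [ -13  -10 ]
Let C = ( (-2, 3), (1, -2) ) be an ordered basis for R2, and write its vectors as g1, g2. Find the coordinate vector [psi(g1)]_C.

(0, 2)

Compute psi(g1) = A g1 = (2, -4) in standard coordinates.
Then write this in C-coordinates: solve for y in y_1 g1 + y_2 g2 = (2, -4).
This gives y = (0, 2), which is column 1 of [psi]_C.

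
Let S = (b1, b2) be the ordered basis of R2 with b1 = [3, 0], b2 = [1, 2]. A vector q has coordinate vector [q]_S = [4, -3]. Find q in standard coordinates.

By definition q = 4b1 - 3b2.
Summing componentwise gives [9, -6].

[9, -6]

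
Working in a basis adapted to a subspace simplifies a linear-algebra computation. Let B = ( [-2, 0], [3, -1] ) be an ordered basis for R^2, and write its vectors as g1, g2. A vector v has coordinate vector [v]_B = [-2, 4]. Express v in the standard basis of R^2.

By definition v = -2g1 + 4g2.
Summing componentwise gives [16, -4].

[16, -4]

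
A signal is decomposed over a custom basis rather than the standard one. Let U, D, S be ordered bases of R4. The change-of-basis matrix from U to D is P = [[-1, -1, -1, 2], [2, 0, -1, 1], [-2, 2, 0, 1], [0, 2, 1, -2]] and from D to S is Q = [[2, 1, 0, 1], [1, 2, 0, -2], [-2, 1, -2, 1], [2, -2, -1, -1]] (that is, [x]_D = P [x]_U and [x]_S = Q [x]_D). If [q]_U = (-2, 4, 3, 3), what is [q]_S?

(3, -17, -31, -10)

First [q]_D = P [q]_U = (1, -4, 15, 5).
Then [q]_S = Q [q]_D = (3, -17, -31, -10).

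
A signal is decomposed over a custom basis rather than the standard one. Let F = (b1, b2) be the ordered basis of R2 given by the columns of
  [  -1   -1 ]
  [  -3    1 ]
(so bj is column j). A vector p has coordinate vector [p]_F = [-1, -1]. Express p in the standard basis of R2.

[2, 2]

p = M [p]_F, where M has columns b1, b2.
Carrying out the matrix-vector product, p = [2, 2].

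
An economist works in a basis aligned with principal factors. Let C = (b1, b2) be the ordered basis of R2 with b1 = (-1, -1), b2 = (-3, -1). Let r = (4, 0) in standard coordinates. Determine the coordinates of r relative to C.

[r]_C is the unique c with M c = r, where M has columns b1, b2.
System: -c_1 - 3c_2 = 4, -c_1 - c_2 = 0; solving gives c_1 = 2, c_2 = -2.
Check: 2b1 - 2b2 = (4, 0).

(2, -2)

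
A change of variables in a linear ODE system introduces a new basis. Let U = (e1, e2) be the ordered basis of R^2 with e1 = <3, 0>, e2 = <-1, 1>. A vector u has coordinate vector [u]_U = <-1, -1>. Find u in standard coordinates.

<-2, -1>

By definition u = -e1 - e2.
Summing componentwise gives <-2, -1>.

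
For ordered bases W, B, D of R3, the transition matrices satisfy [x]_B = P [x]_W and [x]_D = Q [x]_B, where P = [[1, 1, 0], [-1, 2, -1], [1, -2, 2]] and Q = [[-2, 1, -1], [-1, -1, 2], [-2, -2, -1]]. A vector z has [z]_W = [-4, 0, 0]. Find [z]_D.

[16, -8, 4]

Apply P to get B-coordinates [-4, 4, -4], then Q to get D-coordinates.
The result is [z]_D = [16, -8, 4].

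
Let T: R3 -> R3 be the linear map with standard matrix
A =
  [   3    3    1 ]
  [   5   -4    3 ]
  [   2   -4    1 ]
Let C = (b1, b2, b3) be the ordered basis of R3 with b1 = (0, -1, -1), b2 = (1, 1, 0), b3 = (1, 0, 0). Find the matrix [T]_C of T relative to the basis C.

The j-th column of [T]_C is [T(bj)]_C.
T(b1) = A b1 = (-4, 1, 3) = -3b1 - 2b2 - 2b3, so column 1 is (-3, -2, -2).
Repeating for b2, b3 and assembling the columns gives [[-3, 2, -2], [-2, 3, 3], [-2, 3, 0]].

[[-3, 2, -2], [-2, 3, 3], [-2, 3, 0]]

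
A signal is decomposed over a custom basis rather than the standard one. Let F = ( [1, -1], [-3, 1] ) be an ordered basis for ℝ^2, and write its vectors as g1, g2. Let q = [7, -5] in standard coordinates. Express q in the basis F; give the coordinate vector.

Write q = c_1 g1 + c_2 g2 and solve for the c_i.
System: c_1 - 3c_2 = 7, -c_1 + c_2 = -5; solving gives c_1 = 4, c_2 = -1.
Check: 4g1 - g2 = [7, -5].

[4, -1]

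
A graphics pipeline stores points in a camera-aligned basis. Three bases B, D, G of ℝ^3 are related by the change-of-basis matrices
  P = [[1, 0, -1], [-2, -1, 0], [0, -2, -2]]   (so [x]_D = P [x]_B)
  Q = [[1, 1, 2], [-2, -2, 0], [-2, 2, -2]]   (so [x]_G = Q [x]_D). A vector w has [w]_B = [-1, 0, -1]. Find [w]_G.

Apply P to get D-coordinates [0, 2, 2], then Q to get G-coordinates.
The result is [w]_G = [6, -4, 0].

[6, -4, 0]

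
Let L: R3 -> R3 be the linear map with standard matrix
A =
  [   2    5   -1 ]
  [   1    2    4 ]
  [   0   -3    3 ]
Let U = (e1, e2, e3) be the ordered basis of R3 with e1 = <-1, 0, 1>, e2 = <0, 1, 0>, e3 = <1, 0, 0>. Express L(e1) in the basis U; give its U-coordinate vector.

<3, 3, 0>

Column 1 of [L]_U is the U-coordinate vector of L(e1).
In standard coordinates L(e1) = A e1 = <-3, 3, 3>.
Converting to U: <-3, 3, 3> = 3e1 + 3e2 + 0·e3, so the coordinate vector is <3, 3, 0>.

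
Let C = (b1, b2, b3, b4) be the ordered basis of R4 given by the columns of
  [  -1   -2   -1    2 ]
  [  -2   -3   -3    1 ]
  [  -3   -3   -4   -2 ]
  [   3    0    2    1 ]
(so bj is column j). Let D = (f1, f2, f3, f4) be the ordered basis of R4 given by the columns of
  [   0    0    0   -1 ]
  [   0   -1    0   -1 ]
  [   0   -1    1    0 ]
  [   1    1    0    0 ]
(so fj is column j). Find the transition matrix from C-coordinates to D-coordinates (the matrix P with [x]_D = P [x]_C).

Column j of P is [bj]_D, since P maps C-coordinates to D-coordinates.
Expressing b1 in D: b1 = 2f1 + f2 - 2f3 + f4, so column 1 of P is (2, 1, -2, 1).
Doing the same for each bj gives P = [[2, -1, 0, 0], [1, 1, 2, 1], [-2, -2, -2, -1], [1, 2, 1, -2]].

[[2, -1, 0, 0], [1, 1, 2, 1], [-2, -2, -2, -1], [1, 2, 1, -2]]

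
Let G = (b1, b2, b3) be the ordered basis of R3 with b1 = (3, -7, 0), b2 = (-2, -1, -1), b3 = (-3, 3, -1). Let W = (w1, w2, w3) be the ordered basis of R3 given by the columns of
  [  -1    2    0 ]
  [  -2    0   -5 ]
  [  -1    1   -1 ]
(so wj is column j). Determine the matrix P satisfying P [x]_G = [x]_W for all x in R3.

Column j of P is [bj]_W, since P maps G-coordinates to W-coordinates.
Expressing b1 in W: b1 = w1 + 2w2 + w3, so column 1 of P is (1, 2, 1).
Doing the same for each bj gives P = [[1, -2, 1], [2, -2, -1], [1, 1, -1]].

[[1, -2, 1], [2, -2, -1], [1, 1, -1]]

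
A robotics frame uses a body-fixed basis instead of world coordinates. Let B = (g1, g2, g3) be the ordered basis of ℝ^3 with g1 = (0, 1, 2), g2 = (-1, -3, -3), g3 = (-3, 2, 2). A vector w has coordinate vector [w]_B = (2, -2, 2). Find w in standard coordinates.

w = M [w]_B, where M has columns g1, ..., g3.
Carrying out the matrix-vector product, w = (-4, 12, 14).

(-4, 12, 14)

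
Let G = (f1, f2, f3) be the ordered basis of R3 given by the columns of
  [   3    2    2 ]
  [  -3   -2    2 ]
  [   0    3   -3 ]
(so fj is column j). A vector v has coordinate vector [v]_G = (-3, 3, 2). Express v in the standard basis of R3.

By definition v = -3f1 + 3f2 + 2f3.
Summing componentwise gives (1, 7, 3).

(1, 7, 3)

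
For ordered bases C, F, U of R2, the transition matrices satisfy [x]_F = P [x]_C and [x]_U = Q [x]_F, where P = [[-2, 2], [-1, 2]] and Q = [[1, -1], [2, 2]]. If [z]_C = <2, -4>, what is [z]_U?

<-2, -44>

Apply P to get F-coordinates <-12, -10>, then Q to get U-coordinates.
The result is [z]_U = <-2, -44>.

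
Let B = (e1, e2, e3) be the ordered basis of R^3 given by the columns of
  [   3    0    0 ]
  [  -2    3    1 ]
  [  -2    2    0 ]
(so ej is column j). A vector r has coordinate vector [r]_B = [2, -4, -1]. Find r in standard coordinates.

By definition r = 2e1 - 4e2 - e3.
Summing componentwise gives [6, -17, -12].

[6, -17, -12]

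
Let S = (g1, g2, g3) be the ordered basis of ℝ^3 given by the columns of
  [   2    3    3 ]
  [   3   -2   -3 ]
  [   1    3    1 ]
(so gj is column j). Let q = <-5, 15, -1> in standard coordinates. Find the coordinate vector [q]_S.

<2, 0, -3>

[q]_S is the unique c with M c = q, where M has columns g1, ..., g3.
Gaussian elimination on [M | q] yields c = (2, 0, -3).
Check: 2g1 + 0·g2 - 3g3 = <-5, 15, -1>.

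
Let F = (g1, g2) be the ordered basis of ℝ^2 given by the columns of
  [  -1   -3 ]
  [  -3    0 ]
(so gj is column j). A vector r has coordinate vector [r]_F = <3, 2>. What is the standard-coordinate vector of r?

By definition r = 3g1 + 2g2.
Summing componentwise gives <-9, -9>.

<-9, -9>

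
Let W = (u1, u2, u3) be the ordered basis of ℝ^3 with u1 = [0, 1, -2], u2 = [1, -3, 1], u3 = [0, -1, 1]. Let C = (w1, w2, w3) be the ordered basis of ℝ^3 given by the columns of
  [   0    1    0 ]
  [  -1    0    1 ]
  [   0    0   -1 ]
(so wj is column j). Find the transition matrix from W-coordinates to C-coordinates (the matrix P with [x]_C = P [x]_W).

[[1, 2, 0], [0, 1, 0], [2, -1, -1]]

Column j of P is [uj]_C, since P maps W-coordinates to C-coordinates.
Expressing u1 in C: u1 = w1 + 0·w2 + 2w3, so column 1 of P is [1, 0, 2].
Doing the same for each uj gives P = [[1, 2, 0], [0, 1, 0], [2, -1, -1]].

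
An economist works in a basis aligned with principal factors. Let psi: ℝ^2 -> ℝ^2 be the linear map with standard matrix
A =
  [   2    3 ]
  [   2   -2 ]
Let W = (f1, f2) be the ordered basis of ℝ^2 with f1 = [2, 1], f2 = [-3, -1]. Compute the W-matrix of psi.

[[-1, -3], [-3, 1]]

Let P have columns f1, f2. Then [psi]_W = P^(-1) A P.
Here det P = 1, so P^(-1) is integer; computing A P first and then P^(-1)(A P) gives [[-1, -3], [-3, 1]].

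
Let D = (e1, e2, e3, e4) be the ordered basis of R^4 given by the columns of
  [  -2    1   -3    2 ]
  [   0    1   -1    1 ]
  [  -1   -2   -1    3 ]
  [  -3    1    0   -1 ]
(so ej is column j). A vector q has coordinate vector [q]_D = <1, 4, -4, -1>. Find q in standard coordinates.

<12, 7, -8, 2>

The coordinates say q = e1 + 4e2 - 4e3 - e4; adding the scaled basis vectors gives <12, 7, -8, 2>.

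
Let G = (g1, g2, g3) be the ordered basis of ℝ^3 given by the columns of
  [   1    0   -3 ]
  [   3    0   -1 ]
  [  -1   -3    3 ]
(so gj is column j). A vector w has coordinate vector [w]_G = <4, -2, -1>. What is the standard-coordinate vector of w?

<7, 13, -1>

The coordinates say w = 4g1 - 2g2 - g3; adding the scaled basis vectors gives <7, 13, -1>.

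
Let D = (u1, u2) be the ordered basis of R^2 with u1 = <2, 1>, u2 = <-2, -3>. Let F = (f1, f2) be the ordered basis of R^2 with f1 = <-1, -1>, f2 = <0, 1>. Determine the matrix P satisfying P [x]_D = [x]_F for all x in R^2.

[[-2, 2], [-1, -1]]

Column j of P is [uj]_F, since P maps D-coordinates to F-coordinates.
Expressing u1 in F: u1 = -2f1 - f2, so column 1 of P is <-2, -1>.
Doing the same for each uj gives P = [[-2, 2], [-1, -1]].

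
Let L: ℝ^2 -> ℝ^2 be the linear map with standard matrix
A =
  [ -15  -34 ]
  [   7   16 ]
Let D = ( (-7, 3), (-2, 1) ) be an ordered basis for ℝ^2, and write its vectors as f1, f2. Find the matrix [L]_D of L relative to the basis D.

The j-th column of [L]_D is [L(fj)]_D.
L(f1) = A f1 = (3, -1) = -f1 + 2f2, so column 1 is (-1, 2).
Repeating for f2 and assembling the columns gives [[-1, 0], [2, 2]].

[[-1, 0], [2, 2]]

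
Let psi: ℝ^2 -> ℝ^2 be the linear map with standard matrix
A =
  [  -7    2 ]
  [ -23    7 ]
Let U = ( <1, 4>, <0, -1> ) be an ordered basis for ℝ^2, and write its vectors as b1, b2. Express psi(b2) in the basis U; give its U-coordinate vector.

<-2, -1>

Column 2 of [psi]_U is the U-coordinate vector of psi(b2).
In standard coordinates psi(b2) = A b2 = <-2, -7>.
Converting to U: <-2, -7> = -2b1 - b2, so the coordinate vector is <-2, -1>.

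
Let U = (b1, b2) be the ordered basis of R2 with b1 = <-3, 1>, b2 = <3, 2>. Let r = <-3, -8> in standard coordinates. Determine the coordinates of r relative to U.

[r]_U is the unique c with M c = r, where M has columns b1, b2.
System: -3c_1 + 3c_2 = -3, c_1 + 2c_2 = -8; solving gives c_1 = -2, c_2 = -3.
Check: -2b1 - 3b2 = <-3, -8>.

<-2, -3>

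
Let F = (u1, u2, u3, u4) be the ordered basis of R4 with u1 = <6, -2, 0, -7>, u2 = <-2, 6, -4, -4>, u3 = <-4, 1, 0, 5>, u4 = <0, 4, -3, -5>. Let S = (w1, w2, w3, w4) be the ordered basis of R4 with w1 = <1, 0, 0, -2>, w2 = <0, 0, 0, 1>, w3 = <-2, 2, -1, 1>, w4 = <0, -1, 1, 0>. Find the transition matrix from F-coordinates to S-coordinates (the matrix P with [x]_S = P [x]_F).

Column j of P is [uj]_S, since P maps F-coordinates to S-coordinates.
Expressing u1 in S: u1 = 2w1 - w2 - 2w3 - 2w4, so column 1 of P is <2, -1, -2, -2>.
Doing the same for each uj gives P = [[2, 2, -2, 2], [-1, -2, 0, -2], [-2, 2, 1, 1], [-2, -2, 1, -2]].

[[2, 2, -2, 2], [-1, -2, 0, -2], [-2, 2, 1, 1], [-2, -2, 1, -2]]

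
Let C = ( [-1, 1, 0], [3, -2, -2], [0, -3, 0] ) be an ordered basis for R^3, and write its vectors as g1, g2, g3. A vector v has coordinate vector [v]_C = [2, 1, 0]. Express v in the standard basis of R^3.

[1, 0, -2]

The coordinates say v = 2g1 + g2 + 0·g3; adding the scaled basis vectors gives [1, 0, -2].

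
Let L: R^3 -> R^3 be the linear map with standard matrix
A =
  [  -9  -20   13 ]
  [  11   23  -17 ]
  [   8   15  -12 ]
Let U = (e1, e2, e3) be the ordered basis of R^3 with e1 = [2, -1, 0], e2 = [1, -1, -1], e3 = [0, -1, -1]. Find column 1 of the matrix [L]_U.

Column 1 of [L]_U is the U-coordinate vector of L(e1).
In standard coordinates L(e1) = A e1 = [2, -1, 1].
Converting to U: [2, -1, 1] = 2e1 - 2e2 + e3, so the coordinate vector is [2, -2, 1].

[2, -2, 1]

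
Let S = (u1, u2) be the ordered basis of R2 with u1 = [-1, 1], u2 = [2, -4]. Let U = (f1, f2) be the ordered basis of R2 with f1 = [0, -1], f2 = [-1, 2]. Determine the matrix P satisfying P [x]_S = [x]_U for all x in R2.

Column j of P is [uj]_U, since P maps S-coordinates to U-coordinates.
Expressing u1 in U: u1 = f1 + f2, so column 1 of P is [1, 1].
Doing the same for each uj gives P = [[1, 0], [1, -2]].

[[1, 0], [1, -2]]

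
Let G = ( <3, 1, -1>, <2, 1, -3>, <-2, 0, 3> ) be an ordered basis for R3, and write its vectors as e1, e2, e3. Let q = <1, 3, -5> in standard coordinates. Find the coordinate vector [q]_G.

<-1, 4, 2>

Write q = c_1 e1 + ... + c_3 e3 and solve for the c_i.
Solving this 3x3 system gives c = (-1, 4, 2).
Check: -e1 + 4e2 + 2e3 = <1, 3, -5>.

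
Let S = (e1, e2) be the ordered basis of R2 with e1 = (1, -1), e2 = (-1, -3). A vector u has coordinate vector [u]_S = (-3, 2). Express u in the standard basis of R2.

(-5, -3)

The coordinates say u = -3e1 + 2e2; adding the scaled basis vectors gives (-5, -3).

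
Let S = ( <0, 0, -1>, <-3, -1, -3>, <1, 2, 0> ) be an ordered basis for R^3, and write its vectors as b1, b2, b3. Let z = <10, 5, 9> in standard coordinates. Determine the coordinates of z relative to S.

[z]_S is the unique c with M c = z, where M has columns b1, ..., b3.
Solving this 3x3 system gives c = (0, -3, 1).
Check: 0·b1 - 3b2 + b3 = <10, 5, 9>.

<0, -3, 1>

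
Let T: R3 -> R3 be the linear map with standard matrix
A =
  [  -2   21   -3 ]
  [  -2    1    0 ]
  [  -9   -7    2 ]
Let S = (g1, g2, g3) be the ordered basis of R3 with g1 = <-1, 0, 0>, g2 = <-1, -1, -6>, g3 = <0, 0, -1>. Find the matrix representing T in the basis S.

[[0, 2, -3], [-2, -1, 0], [3, 2, 2]]

The j-th column of [T]_S is [T(gj)]_S.
T(g1) = A g1 = <2, 2, 9> = 0·g1 - 2g2 + 3g3, so column 1 is <0, -2, 3>.
Repeating for g2, g3 and assembling the columns gives [[0, 2, -3], [-2, -1, 0], [3, 2, 2]].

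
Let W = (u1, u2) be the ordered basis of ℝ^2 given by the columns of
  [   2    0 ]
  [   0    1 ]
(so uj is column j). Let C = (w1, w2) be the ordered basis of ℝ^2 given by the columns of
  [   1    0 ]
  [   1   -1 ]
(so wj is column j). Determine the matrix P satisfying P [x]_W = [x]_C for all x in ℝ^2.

Column j of P is [uj]_C, since P maps W-coordinates to C-coordinates.
Expressing u1 in C: u1 = 2w1 + 2w2, so column 1 of P is <2, 2>.
Doing the same for each uj gives P = [[2, 0], [2, -1]].

[[2, 0], [2, -1]]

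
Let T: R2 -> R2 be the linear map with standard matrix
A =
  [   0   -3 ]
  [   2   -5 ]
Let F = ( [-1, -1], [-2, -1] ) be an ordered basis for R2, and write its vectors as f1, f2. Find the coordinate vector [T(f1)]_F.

Column 1 of [T]_F is the F-coordinate vector of T(f1).
In standard coordinates T(f1) = A f1 = [3, 3].
Converting to F: [3, 3] = -3f1 + 0·f2, so the coordinate vector is [-3, 0].

[-3, 0]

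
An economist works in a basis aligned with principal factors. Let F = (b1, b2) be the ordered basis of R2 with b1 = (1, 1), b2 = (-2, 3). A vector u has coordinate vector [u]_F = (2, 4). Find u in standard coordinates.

By definition u = 2b1 + 4b2.
Summing componentwise gives (-6, 14).

(-6, 14)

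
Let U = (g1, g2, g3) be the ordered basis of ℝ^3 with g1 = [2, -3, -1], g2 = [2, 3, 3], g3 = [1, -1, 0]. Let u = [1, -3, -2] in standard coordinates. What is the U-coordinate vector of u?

We seek scalars with c_1 g1 + ... + c_3 g3 = u; equivalently solve M c = u where the columns of M are g1, ..., g3.
Solving this 3x3 system gives c = (2, 0, -3).
Check: 2g1 + 0·g2 - 3g3 = [1, -3, -2].

[2, 0, -3]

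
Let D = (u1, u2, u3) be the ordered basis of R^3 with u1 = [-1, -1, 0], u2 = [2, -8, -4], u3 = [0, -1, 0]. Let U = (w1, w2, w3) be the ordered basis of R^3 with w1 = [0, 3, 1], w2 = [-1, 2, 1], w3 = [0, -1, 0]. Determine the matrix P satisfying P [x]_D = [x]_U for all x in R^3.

Take x = uj: its D-coordinates are the j-th standard unit vector, so P e_j — column j of P — equals [uj]_U.
u1 = -w1 + w2 + 0·w3, giving column 1 = [-1, 1, 0]; repeating for each j gives P = [[-1, -2, 0], [1, -2, 0], [0, -2, 1]].

[[-1, -2, 0], [1, -2, 0], [0, -2, 1]]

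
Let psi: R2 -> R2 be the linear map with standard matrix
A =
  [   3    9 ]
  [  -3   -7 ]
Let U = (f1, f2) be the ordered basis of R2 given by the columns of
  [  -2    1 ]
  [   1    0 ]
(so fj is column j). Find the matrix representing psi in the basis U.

With P the matrix whose columns are f1, f2, [psi]_U = P^(-1) A P.
Column by column: psi(f1) = A f1 = <3, -1>; its U-coordinates <-1, 1> give column 1.
Continuing for each basis vector yields [psi]_U = [[-1, -3], [1, -3]].

[[-1, -3], [1, -3]]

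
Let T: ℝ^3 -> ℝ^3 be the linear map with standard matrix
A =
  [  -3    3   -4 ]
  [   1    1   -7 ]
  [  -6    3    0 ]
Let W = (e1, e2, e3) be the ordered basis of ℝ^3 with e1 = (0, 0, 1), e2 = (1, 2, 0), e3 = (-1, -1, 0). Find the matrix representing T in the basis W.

[[0, 0, 3], [-3, 0, -2], [1, -3, -2]]

With P the matrix whose columns are e1, ..., e3, [T]_W = P^(-1) A P.
Column by column: T(e1) = A e1 = (-4, -7, 0); its W-coordinates (0, -3, 1) give column 1.
Continuing for each basis vector yields [T]_W = [[0, 0, 3], [-3, 0, -2], [1, -3, -2]].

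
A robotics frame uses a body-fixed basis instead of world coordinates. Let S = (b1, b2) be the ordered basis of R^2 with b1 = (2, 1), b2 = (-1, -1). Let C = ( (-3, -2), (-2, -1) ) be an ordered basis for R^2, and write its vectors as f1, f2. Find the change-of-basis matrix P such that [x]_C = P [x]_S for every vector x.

Let M have columns bj and N have columns fj. Then for every x, N [x]_C = x = M [x]_S, so P = N^(-1) M.
Since det N = -1, N^(-1) has integer entries; multiplying gives P = [[0, 1], [-1, -1]].

[[0, 1], [-1, -1]]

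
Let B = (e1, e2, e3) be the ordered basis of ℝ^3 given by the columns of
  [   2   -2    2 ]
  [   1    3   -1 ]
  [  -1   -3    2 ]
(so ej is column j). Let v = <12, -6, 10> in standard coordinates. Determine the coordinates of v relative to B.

[v]_B is the unique c with M c = v, where M has columns e1, ..., e3.
Gaussian elimination on [M | v] yields c = (1, -1, 4).
Check: e1 - e2 + 4e3 = <12, -6, 10>.

<1, -1, 4>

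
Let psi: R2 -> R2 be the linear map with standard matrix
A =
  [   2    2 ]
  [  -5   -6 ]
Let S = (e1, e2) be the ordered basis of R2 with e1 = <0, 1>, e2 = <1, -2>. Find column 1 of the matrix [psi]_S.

<-2, 2>

Compute psi(e1) = A e1 = <2, -6> in standard coordinates.
Then write this in S-coordinates: solve for y in y_1 e1 + y_2 e2 = <2, -6>.
This gives y = <-2, 2>, which is column 1 of [psi]_S.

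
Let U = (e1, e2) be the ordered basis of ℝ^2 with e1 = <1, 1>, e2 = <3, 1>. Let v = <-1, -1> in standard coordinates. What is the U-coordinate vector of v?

[v]_U is the unique c with M c = v, where M has columns e1, e2.
System: c_1 + 3c_2 = -1, c_1 + c_2 = -1; solving gives c_1 = -1, c_2 = 0.
Check: -e1 + 0·e2 = <-1, -1>.

<-1, 0>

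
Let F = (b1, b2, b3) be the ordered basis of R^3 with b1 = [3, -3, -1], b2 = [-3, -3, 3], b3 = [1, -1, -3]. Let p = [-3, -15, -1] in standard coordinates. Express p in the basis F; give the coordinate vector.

[1, 3, 3]

[p]_F is the unique c with M c = p, where M has columns b1, ..., b3.
Gaussian elimination on [M | p] yields c = (1, 3, 3).
Check: b1 + 3b2 + 3b3 = [-3, -15, -1].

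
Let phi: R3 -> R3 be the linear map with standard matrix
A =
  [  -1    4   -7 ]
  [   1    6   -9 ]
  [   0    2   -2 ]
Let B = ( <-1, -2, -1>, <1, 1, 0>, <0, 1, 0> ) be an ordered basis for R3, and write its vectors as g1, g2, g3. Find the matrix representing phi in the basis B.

[[2, -2, -2], [2, 1, 2], [-2, 2, 0]]

Let P have columns g1, ..., g3. Then [phi]_B = P^(-1) A P.
Here det P = -1, so P^(-1) is integer; computing A P first and then P^(-1)(A P) gives [[2, -2, -2], [2, 1, 2], [-2, 2, 0]].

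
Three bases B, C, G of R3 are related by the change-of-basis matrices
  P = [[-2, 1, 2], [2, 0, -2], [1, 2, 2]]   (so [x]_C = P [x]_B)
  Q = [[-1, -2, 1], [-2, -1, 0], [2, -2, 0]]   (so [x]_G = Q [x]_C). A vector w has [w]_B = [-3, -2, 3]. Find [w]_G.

Composing the changes, [w]_G = Q P [w]_B.
Q P = [[-1, 1, 4], [2, -2, -2], [-8, 2, 8]]; applying this to [-3, -2, 3] gives [13, -8, 44].

[13, -8, 44]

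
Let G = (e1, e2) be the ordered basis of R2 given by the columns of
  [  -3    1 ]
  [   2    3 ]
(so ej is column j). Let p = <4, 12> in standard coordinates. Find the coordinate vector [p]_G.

<0, 4>

[p]_G is the unique c with M c = p, where M has columns e1, e2.
System: -3c_1 + c_2 = 4, 2c_1 + 3c_2 = 12; solving gives c_1 = 0, c_2 = 4.
Check: 0·e1 + 4e2 = <4, 12>.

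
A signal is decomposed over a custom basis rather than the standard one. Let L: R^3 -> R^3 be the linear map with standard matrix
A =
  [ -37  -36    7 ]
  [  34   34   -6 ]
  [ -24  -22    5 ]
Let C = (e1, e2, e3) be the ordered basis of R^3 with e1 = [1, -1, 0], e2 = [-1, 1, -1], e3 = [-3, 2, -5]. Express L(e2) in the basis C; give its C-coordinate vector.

Compute L(e2) = A e2 = [-6, 6, -3] in standard coordinates.
Then write this in C-coordinates: solve for y in y_1 e1 + ... + y_3 e3 = [-6, 6, -3].
This gives y = [-3, 3, 0], which is column 2 of [L]_C.

[-3, 3, 0]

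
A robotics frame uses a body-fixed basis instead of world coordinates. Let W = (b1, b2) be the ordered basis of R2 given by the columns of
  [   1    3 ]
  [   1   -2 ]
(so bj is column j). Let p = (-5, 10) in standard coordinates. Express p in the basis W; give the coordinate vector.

Write p = c_1 b1 + c_2 b2 and solve for the c_i.
System: c_1 + 3c_2 = -5, c_1 - 2c_2 = 10; solving gives c_1 = 4, c_2 = -3.
Check: 4b1 - 3b2 = (-5, 10).

(4, -3)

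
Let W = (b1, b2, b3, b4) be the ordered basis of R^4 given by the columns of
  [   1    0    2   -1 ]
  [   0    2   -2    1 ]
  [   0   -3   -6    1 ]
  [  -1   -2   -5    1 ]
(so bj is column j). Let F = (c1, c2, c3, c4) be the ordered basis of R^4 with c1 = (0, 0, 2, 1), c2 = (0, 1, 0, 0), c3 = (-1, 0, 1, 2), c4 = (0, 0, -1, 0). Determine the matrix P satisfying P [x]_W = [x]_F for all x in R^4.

[[1, -2, -1, -1], [0, 2, -2, 1], [-1, 0, -2, 1], [1, -1, 2, -2]]

Let M have columns bj and N have columns cj. Then for every x, N [x]_F = x = M [x]_W, so P = N^(-1) M.
Since det N = 1, N^(-1) has integer entries; multiplying gives P = [[1, -2, -1, -1], [0, 2, -2, 1], [-1, 0, -2, 1], [1, -1, 2, -2]].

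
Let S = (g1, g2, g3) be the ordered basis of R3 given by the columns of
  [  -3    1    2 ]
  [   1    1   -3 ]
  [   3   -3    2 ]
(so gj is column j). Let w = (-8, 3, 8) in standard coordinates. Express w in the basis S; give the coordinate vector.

(4, 2, 1)

[w]_S is the unique c with M c = w, where M has columns g1, ..., g3.
Row-reducing the augmented matrix [M | w] gives c = (4, 2, 1).
Check: 4g1 + 2g2 + g3 = (-8, 3, 8).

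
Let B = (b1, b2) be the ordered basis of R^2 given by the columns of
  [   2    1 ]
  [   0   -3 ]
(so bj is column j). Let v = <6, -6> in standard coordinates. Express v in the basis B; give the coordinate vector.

[v]_B is the unique c with M c = v, where M has columns b1, b2.
System: 2c_1 + c_2 = 6, 0c_1 - 3c_2 = -6; solving gives c_1 = 2, c_2 = 2.
Check: 2b1 + 2b2 = <6, -6>.

<2, 2>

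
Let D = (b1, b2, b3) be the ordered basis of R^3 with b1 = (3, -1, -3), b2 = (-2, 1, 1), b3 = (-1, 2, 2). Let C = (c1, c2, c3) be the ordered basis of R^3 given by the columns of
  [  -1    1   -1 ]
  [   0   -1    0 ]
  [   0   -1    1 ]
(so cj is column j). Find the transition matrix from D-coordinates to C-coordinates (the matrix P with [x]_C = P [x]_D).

[[0, 1, -1], [1, -1, -2], [-2, 0, 0]]

Column j of P is [bj]_C, since P maps D-coordinates to C-coordinates.
Expressing b1 in C: b1 = 0·c1 + c2 - 2c3, so column 1 of P is (0, 1, -2).
Doing the same for each bj gives P = [[0, 1, -1], [1, -1, -2], [-2, 0, 0]].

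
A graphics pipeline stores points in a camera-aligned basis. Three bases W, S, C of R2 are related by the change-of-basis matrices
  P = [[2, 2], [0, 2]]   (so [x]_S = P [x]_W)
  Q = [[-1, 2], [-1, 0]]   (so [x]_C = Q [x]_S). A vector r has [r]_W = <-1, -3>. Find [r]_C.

<-4, 8>

First [r]_S = P [r]_W = <-8, -6>.
Then [r]_C = Q [r]_S = <-4, 8>.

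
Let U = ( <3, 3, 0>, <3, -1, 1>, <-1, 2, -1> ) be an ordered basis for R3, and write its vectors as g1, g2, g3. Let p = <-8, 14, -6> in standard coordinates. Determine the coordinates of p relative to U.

[p]_U is the unique c with M c = p, where M has columns g1, ..., g3.
Solving this 3x3 system gives c = (2, -4, 2).
Check: 2g1 - 4g2 + 2g3 = <-8, 14, -6>.

<2, -4, 2>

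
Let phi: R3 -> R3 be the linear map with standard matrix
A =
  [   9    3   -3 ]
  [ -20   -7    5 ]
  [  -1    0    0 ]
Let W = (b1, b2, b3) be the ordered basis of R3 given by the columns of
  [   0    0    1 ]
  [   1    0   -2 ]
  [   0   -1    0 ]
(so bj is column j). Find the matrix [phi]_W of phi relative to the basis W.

[[-1, 1, 0], [0, 0, 1], [3, 3, 3]]

With P the matrix whose columns are b1, ..., b3, [phi]_W = P^(-1) A P.
Column by column: phi(b1) = A b1 = (3, -7, 0); its W-coordinates (-1, 0, 3) give column 1.
Continuing for each basis vector yields [phi]_W = [[-1, 1, 0], [0, 0, 1], [3, 3, 3]].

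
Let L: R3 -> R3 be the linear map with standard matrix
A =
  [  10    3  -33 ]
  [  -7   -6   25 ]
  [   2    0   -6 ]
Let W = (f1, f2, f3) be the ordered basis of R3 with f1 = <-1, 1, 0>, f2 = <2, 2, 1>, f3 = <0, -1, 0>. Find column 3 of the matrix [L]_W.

Column 3 of [L]_W is the W-coordinate vector of L(f3).
In standard coordinates L(f3) = A f3 = <-3, 6, 0>.
Converting to W: <-3, 6, 0> = 3f1 + 0·f2 - 3f3, so the coordinate vector is <3, 0, -3>.

<3, 0, -3>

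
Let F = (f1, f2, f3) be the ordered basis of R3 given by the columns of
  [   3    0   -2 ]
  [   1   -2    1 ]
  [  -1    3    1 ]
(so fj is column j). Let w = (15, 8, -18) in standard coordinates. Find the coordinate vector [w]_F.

(3, -4, -3)

[w]_F is the unique c with M c = w, where M has columns f1, ..., f3.
Solving this 3x3 system gives c = (3, -4, -3).
Check: 3f1 - 4f2 - 3f3 = (15, 8, -18).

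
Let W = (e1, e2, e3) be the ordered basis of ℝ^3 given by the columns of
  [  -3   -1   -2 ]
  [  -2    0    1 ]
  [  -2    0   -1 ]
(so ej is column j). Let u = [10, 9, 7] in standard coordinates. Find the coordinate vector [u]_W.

Write u = c_1 e1 + ... + c_3 e3 and solve for the c_i.
Gaussian elimination on [M | u] yields c = (-4, 0, 1).
Check: -4e1 + 0·e2 + e3 = [10, 9, 7].

[-4, 0, 1]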